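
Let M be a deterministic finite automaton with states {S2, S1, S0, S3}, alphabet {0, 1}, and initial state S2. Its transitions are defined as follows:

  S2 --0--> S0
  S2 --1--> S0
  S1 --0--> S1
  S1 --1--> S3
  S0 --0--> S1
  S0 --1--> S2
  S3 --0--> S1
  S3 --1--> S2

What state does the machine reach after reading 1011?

S2 → S0 → S1 → S3 → S2

S2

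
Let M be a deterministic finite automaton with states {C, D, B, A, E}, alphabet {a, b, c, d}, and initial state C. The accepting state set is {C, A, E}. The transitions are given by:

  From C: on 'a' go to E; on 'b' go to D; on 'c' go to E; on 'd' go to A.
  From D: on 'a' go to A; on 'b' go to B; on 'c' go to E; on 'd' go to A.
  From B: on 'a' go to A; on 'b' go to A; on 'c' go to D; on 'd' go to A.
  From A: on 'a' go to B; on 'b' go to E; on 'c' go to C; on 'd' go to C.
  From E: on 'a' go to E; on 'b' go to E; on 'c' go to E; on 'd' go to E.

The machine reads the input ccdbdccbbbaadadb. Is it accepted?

C → E → E → E → E → E → E → E → E → E → E → E → E → E → E → E → E
End state E is accepting.

Yes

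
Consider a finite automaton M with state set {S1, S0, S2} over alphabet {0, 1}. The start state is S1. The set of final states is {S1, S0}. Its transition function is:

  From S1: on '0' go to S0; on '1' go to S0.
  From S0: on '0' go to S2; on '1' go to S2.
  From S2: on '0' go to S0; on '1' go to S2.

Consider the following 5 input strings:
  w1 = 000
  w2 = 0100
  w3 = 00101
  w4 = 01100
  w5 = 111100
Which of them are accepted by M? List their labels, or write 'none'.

w1: Trace: S1 -0-> S0 -0-> S2 -0-> S0  → end S0, accepted
w2: Trace: S1 -0-> S0 -1-> S2 -0-> S0 -0-> S2  → end S2, rejected
w3: Trace: S1 -0-> S0 -0-> S2 -1-> S2 -0-> S0 -1-> S2  → end S2, rejected
w4: Trace: S1 -0-> S0 -1-> S2 -1-> S2 -0-> S0 -0-> S2  → end S2, rejected
w5: Trace: S1 -1-> S0 -1-> S2 -1-> S2 -1-> S2 -0-> S0 -0-> S2  → end S2, rejected

w1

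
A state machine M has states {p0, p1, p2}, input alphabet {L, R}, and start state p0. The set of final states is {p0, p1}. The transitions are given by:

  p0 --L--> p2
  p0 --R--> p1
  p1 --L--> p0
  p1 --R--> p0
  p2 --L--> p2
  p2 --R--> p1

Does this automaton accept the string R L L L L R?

Yes

start at p0
read 'R': p0 → p1
read 'L': p1 → p0
read 'L': p0 → p2
read 'L': p2 → p2
read 'L': p2 → p2
read 'R': p2 → p1
End state p1 is accepting.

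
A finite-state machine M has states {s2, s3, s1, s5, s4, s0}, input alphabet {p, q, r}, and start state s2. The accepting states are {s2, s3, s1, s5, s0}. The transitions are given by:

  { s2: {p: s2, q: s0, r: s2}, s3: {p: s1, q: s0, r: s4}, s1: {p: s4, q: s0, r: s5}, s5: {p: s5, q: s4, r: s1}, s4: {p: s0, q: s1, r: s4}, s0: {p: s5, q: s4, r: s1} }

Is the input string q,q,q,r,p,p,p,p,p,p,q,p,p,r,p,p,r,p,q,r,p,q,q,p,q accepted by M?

s2 → s0 → s4 → s1 → s5 → s5 → s5 → s5 → s5 → s5 → s5 → s4 → s0 → s5 → s1 → s4 → s0 → s1 → s4 → s1 → s5 → s5 → s4 → s1 → s4 → s1
End state s1 is accepting.

Yes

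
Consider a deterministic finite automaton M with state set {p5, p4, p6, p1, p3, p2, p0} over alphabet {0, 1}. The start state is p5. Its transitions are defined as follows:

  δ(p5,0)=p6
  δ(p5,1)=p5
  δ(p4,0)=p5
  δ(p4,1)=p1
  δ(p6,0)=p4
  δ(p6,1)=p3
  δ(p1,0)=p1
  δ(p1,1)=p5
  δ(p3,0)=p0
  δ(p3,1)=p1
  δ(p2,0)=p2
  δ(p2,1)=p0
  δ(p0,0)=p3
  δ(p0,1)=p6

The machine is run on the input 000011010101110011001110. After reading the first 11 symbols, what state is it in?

p5 → p6 → p4 → p5 → p6 → p3 → p1 → p1 → p5 → p6 → p3 → p0
After 11 symbols: p0.

p0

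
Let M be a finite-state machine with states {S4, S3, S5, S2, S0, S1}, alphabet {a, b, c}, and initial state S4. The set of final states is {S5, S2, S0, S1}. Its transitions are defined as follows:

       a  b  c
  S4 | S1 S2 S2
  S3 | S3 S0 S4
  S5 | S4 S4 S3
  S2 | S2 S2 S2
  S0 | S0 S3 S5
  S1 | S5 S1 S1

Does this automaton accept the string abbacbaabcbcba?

start at S4
read 'a': S4 → S1
read 'b': S1 → S1
read 'b': S1 → S1
read 'a': S1 → S5
read 'c': S5 → S3
read 'b': S3 → S0
read 'a': S0 → S0
read 'a': S0 → S0
read 'b': S0 → S3
read 'c': S3 → S4
read 'b': S4 → S2
read 'c': S2 → S2
read 'b': S2 → S2
read 'a': S2 → S2
End state S2 is accepting.

Yes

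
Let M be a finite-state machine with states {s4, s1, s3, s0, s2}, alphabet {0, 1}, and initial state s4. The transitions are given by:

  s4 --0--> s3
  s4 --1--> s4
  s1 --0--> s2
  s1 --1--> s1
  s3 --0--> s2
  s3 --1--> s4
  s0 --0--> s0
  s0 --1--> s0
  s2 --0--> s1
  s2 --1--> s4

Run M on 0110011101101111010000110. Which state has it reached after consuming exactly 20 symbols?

s2

start at s4
read '0': s4 → s3
read '1': s3 → s4
read '1': s4 → s4
read '0': s4 → s3
read '0': s3 → s2
read '1': s2 → s4
read '1': s4 → s4
read '1': s4 → s4
read '0': s4 → s3
read '1': s3 → s4
read '1': s4 → s4
read '0': s4 → s3
read '1': s3 → s4
read '1': s4 → s4
read '1': s4 → s4
read '1': s4 → s4
read '0': s4 → s3
read '1': s3 → s4
read '0': s4 → s3
read '0': s3 → s2
After 20 symbols: s2.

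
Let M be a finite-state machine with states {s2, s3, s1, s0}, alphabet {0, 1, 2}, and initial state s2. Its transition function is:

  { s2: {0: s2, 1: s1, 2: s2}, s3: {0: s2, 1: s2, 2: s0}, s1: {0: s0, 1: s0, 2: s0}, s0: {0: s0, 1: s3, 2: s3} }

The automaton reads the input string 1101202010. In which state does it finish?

s0

start at s2
read '1': s2 → s1
read '1': s1 → s0
read '0': s0 → s0
read '1': s0 → s3
read '2': s3 → s0
read '0': s0 → s0
read '2': s0 → s3
read '0': s3 → s2
read '1': s2 → s1
read '0': s1 → s0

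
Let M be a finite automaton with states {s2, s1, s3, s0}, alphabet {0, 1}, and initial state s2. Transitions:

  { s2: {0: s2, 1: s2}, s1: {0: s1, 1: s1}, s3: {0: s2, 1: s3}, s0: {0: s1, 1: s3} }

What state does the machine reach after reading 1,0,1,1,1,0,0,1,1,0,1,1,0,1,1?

s2 → s2 → s2 → s2 → s2 → s2 → s2 → s2 → s2 → s2 → s2 → s2 → s2 → s2 → s2 → s2

s2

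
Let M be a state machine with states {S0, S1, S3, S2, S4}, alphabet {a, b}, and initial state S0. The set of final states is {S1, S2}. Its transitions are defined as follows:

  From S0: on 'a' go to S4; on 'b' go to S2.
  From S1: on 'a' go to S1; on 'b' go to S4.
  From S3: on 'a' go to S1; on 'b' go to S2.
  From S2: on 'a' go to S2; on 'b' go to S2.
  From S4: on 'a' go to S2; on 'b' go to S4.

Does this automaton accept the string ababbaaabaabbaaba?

Trace: S0 -a-> S4 -b-> S4 -a-> S2 -b-> S2 -b-> S2 -a-> S2 -a-> S2 -a-> S2 -b-> S2 -a-> S2 -a-> S2 -b-> S2 -b-> S2 -a-> S2 -a-> S2 -b-> S2 -a-> S2
End state S2 is accepting.

Yes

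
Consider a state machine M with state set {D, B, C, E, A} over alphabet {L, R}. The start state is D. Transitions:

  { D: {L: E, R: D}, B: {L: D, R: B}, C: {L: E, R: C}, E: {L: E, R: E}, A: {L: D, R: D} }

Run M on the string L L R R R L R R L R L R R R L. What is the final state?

Trace: D -L-> E -L-> E -R-> E -R-> E -R-> E -L-> E -R-> E -R-> E -L-> E -R-> E -L-> E -R-> E -R-> E -R-> E -L-> E

E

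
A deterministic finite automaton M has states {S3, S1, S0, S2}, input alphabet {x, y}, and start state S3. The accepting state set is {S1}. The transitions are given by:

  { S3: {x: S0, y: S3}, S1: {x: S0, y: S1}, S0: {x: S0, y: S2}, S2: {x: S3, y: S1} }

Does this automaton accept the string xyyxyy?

S3 → S0 → S2 → S1 → S0 → S2 → S1
End state S1 is accepting.

Yes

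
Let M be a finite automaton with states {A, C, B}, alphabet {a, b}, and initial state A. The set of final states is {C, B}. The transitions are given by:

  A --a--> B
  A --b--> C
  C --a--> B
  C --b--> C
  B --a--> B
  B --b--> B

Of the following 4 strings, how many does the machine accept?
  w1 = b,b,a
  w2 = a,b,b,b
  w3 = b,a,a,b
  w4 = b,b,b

4

w1:
  start at A
  read 'b': A → C
  read 'b': C → C
  read 'a': C → B
  end B, accepted
w2:
  start at A
  read 'a': A → B
  read 'b': B → B
  read 'b': B → B
  read 'b': B → B
  end B, accepted
w3:
  start at A
  read 'b': A → C
  read 'a': C → B
  read 'a': B → B
  read 'b': B → B
  end B, accepted
w4:
  start at A
  read 'b': A → C
  read 'b': C → C
  read 'b': C → C
  end C, accepted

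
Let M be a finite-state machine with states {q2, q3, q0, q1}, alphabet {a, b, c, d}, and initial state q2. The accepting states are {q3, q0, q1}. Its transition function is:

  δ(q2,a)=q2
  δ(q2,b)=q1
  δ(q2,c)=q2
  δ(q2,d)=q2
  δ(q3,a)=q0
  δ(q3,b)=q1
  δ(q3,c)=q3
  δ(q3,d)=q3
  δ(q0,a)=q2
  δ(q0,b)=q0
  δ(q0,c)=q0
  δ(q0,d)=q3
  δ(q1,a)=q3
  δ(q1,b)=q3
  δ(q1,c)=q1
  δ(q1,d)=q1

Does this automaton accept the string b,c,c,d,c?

Trace: q2 -b-> q1 -c-> q1 -c-> q1 -d-> q1 -c-> q1
End state q1 is accepting.

Yes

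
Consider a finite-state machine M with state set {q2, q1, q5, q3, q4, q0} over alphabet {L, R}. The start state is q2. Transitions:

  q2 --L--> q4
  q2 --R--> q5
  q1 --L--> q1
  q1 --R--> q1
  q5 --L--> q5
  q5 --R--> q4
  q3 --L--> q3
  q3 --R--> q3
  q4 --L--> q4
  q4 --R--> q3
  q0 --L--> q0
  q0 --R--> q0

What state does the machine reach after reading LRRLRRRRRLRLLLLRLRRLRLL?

q3

start at q2
read 'L': q2 → q4
read 'R': q4 → q3
read 'R': q3 → q3
read 'L': q3 → q3
read 'R': q3 → q3
read 'R': q3 → q3
read 'R': q3 → q3
read 'R': q3 → q3
read 'R': q3 → q3
read 'L': q3 → q3
read 'R': q3 → q3
read 'L': q3 → q3
read 'L': q3 → q3
read 'L': q3 → q3
read 'L': q3 → q3
read 'R': q3 → q3
read 'L': q3 → q3
read 'R': q3 → q3
read 'R': q3 → q3
read 'L': q3 → q3
read 'R': q3 → q3
read 'L': q3 → q3
read 'L': q3 → q3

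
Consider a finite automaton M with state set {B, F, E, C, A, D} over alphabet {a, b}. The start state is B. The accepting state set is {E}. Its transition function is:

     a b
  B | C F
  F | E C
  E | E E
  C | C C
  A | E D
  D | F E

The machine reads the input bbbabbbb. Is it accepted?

No

B → F → C → C → C → C → C → C → C
End state C is not accepting.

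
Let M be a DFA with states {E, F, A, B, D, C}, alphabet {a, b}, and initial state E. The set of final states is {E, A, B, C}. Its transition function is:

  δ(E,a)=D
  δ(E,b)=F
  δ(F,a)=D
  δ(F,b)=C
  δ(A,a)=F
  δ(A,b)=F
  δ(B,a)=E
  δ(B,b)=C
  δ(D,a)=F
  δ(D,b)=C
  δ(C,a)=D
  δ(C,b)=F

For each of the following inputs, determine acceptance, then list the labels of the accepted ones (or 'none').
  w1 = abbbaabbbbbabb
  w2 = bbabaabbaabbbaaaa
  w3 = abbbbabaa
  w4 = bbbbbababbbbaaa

w1:
  start at E
  read 'a': E → D
  read 'b': D → C
  read 'b': C → F
  read 'b': F → C
  read 'a': C → D
  read 'a': D → F
  read 'b': F → C
  read 'b': C → F
  read 'b': F → C
  read 'b': C → F
  read 'b': F → C
  read 'a': C → D
  read 'b': D → C
  read 'b': C → F
  end F, rejected
w2:
  start at E
  read 'b': E → F
  read 'b': F → C
  read 'a': C → D
  read 'b': D → C
  read 'a': C → D
  read 'a': D → F
  read 'b': F → C
  read 'b': C → F
  read 'a': F → D
  read 'a': D → F
  read 'b': F → C
  read 'b': C → F
  read 'b': F → C
  read 'a': C → D
  read 'a': D → F
  read 'a': F → D
  read 'a': D → F
  end F, rejected
w3:
  start at E
  read 'a': E → D
  read 'b': D → C
  read 'b': C → F
  read 'b': F → C
  read 'b': C → F
  read 'a': F → D
  read 'b': D → C
  read 'a': C → D
  read 'a': D → F
  end F, rejected
w4:
  start at E
  read 'b': E → F
  read 'b': F → C
  read 'b': C → F
  read 'b': F → C
  read 'b': C → F
  read 'a': F → D
  read 'b': D → C
  read 'a': C → D
  read 'b': D → C
  read 'b': C → F
  read 'b': F → C
  read 'b': C → F
  read 'a': F → D
  read 'a': D → F
  read 'a': F → D
  end D, rejected

none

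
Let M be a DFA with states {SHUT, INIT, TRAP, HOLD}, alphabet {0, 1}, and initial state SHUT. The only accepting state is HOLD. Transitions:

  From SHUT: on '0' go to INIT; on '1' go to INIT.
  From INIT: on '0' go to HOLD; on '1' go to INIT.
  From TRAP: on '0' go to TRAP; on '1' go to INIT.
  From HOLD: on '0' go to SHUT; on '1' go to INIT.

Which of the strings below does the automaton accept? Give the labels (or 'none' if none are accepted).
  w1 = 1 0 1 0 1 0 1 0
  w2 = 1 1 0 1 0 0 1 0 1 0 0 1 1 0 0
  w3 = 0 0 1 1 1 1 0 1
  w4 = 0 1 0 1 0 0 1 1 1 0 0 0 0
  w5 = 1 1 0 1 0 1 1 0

w1, w4, w5

w1: Trace: SHUT -1-> INIT -0-> HOLD -1-> INIT -0-> HOLD -1-> INIT -0-> HOLD -1-> INIT -0-> HOLD  → end HOLD, accepted
w2: Trace: SHUT -1-> INIT -1-> INIT -0-> HOLD -1-> INIT -0-> HOLD -0-> SHUT -1-> INIT -0-> HOLD -1-> INIT -0-> HOLD -0-> SHUT -1-> INIT -1-> INIT -0-> HOLD -0-> SHUT  → end SHUT, rejected
w3: Trace: SHUT -0-> INIT -0-> HOLD -1-> INIT -1-> INIT -1-> INIT -1-> INIT -0-> HOLD -1-> INIT  → end INIT, rejected
w4: Trace: SHUT -0-> INIT -1-> INIT -0-> HOLD -1-> INIT -0-> HOLD -0-> SHUT -1-> INIT -1-> INIT -1-> INIT -0-> HOLD -0-> SHUT -0-> INIT -0-> HOLD  → end HOLD, accepted
w5: Trace: SHUT -1-> INIT -1-> INIT -0-> HOLD -1-> INIT -0-> HOLD -1-> INIT -1-> INIT -0-> HOLD  → end HOLD, accepted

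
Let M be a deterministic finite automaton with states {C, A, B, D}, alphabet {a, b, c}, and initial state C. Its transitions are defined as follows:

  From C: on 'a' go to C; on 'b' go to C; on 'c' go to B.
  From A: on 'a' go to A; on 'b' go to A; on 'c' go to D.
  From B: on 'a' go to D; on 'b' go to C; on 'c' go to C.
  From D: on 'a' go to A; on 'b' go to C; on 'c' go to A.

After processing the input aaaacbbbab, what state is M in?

C

C → C → C → C → C → B → C → C → C → C → C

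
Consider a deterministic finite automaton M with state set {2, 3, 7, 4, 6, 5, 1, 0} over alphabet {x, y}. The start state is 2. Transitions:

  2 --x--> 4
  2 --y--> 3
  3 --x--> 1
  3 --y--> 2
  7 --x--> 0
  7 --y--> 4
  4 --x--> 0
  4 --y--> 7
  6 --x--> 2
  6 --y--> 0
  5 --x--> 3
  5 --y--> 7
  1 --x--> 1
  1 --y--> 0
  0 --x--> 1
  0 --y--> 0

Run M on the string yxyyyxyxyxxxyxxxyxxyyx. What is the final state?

1

2 → 3 → 1 → 0 → 0 → 0 → 1 → 0 → 1 → 0 → 1 → 1 → 1 → 0 → 1 → 1 → 1 → 0 → 1 → 1 → 0 → 0 → 1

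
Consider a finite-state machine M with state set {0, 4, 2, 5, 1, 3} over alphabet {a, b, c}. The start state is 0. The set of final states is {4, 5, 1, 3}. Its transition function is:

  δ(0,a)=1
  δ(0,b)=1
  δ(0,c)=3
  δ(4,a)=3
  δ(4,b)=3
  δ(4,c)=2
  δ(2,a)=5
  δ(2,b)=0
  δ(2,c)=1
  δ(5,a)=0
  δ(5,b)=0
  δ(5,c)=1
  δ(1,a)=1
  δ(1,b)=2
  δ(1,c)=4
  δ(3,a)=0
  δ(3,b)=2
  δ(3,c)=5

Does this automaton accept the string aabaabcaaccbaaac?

Yes

start at 0
read 'a': 0 → 1
read 'a': 1 → 1
read 'b': 1 → 2
read 'a': 2 → 5
read 'a': 5 → 0
read 'b': 0 → 1
read 'c': 1 → 4
read 'a': 4 → 3
read 'a': 3 → 0
read 'c': 0 → 3
read 'c': 3 → 5
read 'b': 5 → 0
read 'a': 0 → 1
read 'a': 1 → 1
read 'a': 1 → 1
read 'c': 1 → 4
End state 4 is accepting.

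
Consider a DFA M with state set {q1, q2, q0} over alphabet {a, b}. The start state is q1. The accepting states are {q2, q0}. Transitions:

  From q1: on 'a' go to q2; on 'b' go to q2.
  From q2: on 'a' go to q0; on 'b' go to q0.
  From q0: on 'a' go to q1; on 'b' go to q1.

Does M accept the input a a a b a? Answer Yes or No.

Yes

q1 → q2 → q0 → q1 → q2 → q0
End state q0 is accepting.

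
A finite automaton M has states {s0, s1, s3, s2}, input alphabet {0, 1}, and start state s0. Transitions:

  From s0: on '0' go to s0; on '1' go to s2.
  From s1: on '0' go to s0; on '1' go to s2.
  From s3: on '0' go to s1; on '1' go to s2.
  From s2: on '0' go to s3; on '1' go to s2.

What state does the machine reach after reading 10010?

s3

start at s0
read '1': s0 → s2
read '0': s2 → s3
read '0': s3 → s1
read '1': s1 → s2
read '0': s2 → s3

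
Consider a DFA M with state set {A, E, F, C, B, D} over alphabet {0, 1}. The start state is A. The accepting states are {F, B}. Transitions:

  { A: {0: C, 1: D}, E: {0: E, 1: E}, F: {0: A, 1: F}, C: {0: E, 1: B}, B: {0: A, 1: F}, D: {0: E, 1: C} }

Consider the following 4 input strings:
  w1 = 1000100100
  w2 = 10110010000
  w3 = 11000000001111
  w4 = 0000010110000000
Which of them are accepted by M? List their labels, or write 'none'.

none

w1: Trace: A -1-> D -0-> E -0-> E -0-> E -1-> E -0-> E -0-> E -1-> E -0-> E -0-> E  → end E, rejected
w2: Trace: A -1-> D -0-> E -1-> E -1-> E -0-> E -0-> E -1-> E -0-> E -0-> E -0-> E -0-> E  → end E, rejected
w3: Trace: A -1-> D -1-> C -0-> E -0-> E -0-> E -0-> E -0-> E -0-> E -0-> E -0-> E -1-> E -1-> E -1-> E -1-> E  → end E, rejected
w4: Trace: A -0-> C -0-> E -0-> E -0-> E -0-> E -1-> E -0-> E -1-> E -1-> E -0-> E -0-> E -0-> E -0-> E -0-> E -0-> E -0-> E  → end E, rejected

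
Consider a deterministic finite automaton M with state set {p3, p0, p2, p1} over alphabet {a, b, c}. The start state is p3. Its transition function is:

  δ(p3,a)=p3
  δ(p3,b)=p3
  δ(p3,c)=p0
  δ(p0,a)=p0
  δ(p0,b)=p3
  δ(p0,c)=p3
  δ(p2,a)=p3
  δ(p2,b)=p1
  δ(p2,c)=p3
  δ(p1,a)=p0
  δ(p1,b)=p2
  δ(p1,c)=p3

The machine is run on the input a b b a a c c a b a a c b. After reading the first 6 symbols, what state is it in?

start at p3
read 'a': p3 → p3
read 'b': p3 → p3
read 'b': p3 → p3
read 'a': p3 → p3
read 'a': p3 → p3
read 'c': p3 → p0
After 6 symbols: p0.

p0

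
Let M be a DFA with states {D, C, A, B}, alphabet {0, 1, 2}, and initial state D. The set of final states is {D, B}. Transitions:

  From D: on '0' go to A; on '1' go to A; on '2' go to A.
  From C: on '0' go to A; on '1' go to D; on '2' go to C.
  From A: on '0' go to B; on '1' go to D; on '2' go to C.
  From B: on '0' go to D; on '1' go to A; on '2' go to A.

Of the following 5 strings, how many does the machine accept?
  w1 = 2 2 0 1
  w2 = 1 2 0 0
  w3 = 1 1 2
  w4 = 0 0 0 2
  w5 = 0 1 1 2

2

w1: Trace: D -2-> A -2-> C -0-> A -1-> D  → end D, accepted
w2: Trace: D -1-> A -2-> C -0-> A -0-> B  → end B, accepted
w3: Trace: D -1-> A -1-> D -2-> A  → end A, rejected
w4: Trace: D -0-> A -0-> B -0-> D -2-> A  → end A, rejected
w5: Trace: D -0-> A -1-> D -1-> A -2-> C  → end C, rejected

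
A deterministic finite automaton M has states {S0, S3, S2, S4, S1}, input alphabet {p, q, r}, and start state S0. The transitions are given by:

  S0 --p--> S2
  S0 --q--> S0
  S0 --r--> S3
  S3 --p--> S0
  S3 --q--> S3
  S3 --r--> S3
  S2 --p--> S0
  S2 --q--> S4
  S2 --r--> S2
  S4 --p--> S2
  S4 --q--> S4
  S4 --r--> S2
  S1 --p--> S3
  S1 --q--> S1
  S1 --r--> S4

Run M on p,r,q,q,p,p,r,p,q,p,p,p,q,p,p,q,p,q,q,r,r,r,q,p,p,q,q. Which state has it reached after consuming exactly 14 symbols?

S2

start at S0
read 'p': S0 → S2
read 'r': S2 → S2
read 'q': S2 → S4
read 'q': S4 → S4
read 'p': S4 → S2
read 'p': S2 → S0
read 'r': S0 → S3
read 'p': S3 → S0
read 'q': S0 → S0
read 'p': S0 → S2
read 'p': S2 → S0
read 'p': S0 → S2
read 'q': S2 → S4
read 'p': S4 → S2
After 14 symbols: S2.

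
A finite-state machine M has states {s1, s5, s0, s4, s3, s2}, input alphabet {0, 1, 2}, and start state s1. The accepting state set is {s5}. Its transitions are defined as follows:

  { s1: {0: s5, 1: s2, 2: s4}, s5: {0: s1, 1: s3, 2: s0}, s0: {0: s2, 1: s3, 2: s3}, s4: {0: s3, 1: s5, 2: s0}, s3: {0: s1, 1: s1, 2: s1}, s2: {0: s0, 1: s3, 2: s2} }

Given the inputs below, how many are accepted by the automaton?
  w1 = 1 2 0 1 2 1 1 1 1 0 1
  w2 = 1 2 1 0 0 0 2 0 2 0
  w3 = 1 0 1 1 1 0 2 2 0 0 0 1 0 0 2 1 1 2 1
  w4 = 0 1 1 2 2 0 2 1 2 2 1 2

2

w1:
  start at s1
  read '1': s1 → s2
  read '2': s2 → s2
  read '0': s2 → s0
  read '1': s0 → s3
  read '2': s3 → s1
  read '1': s1 → s2
  read '1': s2 → s3
  read '1': s3 → s1
  read '1': s1 → s2
  read '0': s2 → s0
  read '1': s0 → s3
  end s3, rejected
w2:
  start at s1
  read '1': s1 → s2
  read '2': s2 → s2
  read '1': s2 → s3
  read '0': s3 → s1
  read '0': s1 → s5
  read '0': s5 → s1
  read '2': s1 → s4
  read '0': s4 → s3
  read '2': s3 → s1
  read '0': s1 → s5
  end s5, accepted
w3:
  start at s1
  read '1': s1 → s2
  read '0': s2 → s0
  read '1': s0 → s3
  read '1': s3 → s1
  read '1': s1 → s2
  read '0': s2 → s0
  read '2': s0 → s3
  read '2': s3 → s1
  read '0': s1 → s5
  read '0': s5 → s1
  read '0': s1 → s5
  read '1': s5 → s3
  read '0': s3 → s1
  read '0': s1 → s5
  read '2': s5 → s0
  read '1': s0 → s3
  read '1': s3 → s1
  read '2': s1 → s4
  read '1': s4 → s5
  end s5, accepted
w4:
  start at s1
  read '0': s1 → s5
  read '1': s5 → s3
  read '1': s3 → s1
  read '2': s1 → s4
  read '2': s4 → s0
  read '0': s0 → s2
  read '2': s2 → s2
  read '1': s2 → s3
  read '2': s3 → s1
  read '2': s1 → s4
  read '1': s4 → s5
  read '2': s5 → s0
  end s0, rejected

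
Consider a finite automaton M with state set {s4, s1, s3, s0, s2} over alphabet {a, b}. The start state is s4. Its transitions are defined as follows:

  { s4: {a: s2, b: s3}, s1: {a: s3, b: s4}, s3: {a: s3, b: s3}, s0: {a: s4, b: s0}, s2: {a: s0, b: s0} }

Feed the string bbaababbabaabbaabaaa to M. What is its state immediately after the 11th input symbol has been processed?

s4 → s3 → s3 → s3 → s3 → s3 → s3 → s3 → s3 → s3 → s3 → s3
After 11 symbols: s3.

s3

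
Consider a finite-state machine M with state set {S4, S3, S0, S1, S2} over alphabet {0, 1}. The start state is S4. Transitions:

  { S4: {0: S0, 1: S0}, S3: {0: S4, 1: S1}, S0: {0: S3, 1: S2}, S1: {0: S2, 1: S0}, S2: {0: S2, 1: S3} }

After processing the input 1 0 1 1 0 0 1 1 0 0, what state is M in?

start at S4
read '1': S4 → S0
read '0': S0 → S3
read '1': S3 → S1
read '1': S1 → S0
read '0': S0 → S3
read '0': S3 → S4
read '1': S4 → S0
read '1': S0 → S2
read '0': S2 → S2
read '0': S2 → S2

S2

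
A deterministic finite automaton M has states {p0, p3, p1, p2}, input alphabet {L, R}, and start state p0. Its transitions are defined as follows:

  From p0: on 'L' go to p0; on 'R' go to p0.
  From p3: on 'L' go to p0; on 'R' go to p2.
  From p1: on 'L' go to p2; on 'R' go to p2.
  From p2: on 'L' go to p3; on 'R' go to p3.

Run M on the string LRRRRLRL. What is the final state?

p0

start at p0
read 'L': p0 → p0
read 'R': p0 → p0
read 'R': p0 → p0
read 'R': p0 → p0
read 'R': p0 → p0
read 'L': p0 → p0
read 'R': p0 → p0
read 'L': p0 → p0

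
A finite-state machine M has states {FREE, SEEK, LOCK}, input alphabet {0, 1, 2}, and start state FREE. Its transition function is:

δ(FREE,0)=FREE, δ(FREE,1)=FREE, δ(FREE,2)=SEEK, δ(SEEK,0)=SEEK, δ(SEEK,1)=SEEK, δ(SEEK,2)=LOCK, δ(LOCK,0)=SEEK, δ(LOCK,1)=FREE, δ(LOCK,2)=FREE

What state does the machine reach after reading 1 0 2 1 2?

LOCK

start at FREE
read '1': FREE → FREE
read '0': FREE → FREE
read '2': FREE → SEEK
read '1': SEEK → SEEK
read '2': SEEK → LOCK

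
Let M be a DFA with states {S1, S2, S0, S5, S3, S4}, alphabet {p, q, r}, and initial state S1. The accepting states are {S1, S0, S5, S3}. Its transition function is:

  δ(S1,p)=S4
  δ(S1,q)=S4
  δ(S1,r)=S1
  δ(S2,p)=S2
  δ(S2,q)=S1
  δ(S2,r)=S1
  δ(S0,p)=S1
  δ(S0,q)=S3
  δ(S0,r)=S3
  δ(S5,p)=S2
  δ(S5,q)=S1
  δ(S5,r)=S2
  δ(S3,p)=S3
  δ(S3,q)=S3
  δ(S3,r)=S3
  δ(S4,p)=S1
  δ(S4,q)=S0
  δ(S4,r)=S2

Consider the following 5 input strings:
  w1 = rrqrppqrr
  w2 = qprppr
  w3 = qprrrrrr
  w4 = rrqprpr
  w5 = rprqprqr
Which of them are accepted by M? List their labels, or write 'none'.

w1: S1 → S1 → S1 → S4 → S2 → S2 → S2 → S1 → S1 → S1  → end S1, accepted
w2: S1 → S4 → S1 → S1 → S4 → S1 → S1  → end S1, accepted
w3: S1 → S4 → S1 → S1 → S1 → S1 → S1 → S1 → S1  → end S1, accepted
w4: S1 → S1 → S1 → S4 → S1 → S1 → S4 → S2  → end S2, rejected
w5: S1 → S1 → S4 → S2 → S1 → S4 → S2 → S1 → S1  → end S1, accepted

w1, w2, w3, w5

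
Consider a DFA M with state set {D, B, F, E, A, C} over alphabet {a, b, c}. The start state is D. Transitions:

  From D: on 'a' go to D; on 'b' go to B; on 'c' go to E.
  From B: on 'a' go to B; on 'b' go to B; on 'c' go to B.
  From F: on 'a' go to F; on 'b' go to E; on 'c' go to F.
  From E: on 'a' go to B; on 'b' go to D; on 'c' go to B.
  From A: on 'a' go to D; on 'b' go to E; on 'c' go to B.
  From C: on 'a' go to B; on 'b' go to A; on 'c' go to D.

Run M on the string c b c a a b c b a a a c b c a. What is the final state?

B

Trace: D -c-> E -b-> D -c-> E -a-> B -a-> B -b-> B -c-> B -b-> B -a-> B -a-> B -a-> B -c-> B -b-> B -c-> B -a-> B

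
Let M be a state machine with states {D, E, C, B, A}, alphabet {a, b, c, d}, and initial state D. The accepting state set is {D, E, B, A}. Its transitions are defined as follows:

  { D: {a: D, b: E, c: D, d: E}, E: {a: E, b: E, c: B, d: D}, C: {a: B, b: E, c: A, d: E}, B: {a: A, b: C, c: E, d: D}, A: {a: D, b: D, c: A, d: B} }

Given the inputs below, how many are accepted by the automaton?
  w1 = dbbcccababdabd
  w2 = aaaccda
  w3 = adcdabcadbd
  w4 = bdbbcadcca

w1: Trace: D -d-> E -b-> E -b-> E -c-> B -c-> E -c-> B -a-> A -b-> D -a-> D -b-> E -d-> D -a-> D -b-> E -d-> D  → end D, accepted
w2: Trace: D -a-> D -a-> D -a-> D -c-> D -c-> D -d-> E -a-> E  → end E, accepted
w3: Trace: D -a-> D -d-> E -c-> B -d-> D -a-> D -b-> E -c-> B -a-> A -d-> B -b-> C -d-> E  → end E, accepted
w4: Trace: D -b-> E -d-> D -b-> E -b-> E -c-> B -a-> A -d-> B -c-> E -c-> B -a-> A  → end A, accepted

4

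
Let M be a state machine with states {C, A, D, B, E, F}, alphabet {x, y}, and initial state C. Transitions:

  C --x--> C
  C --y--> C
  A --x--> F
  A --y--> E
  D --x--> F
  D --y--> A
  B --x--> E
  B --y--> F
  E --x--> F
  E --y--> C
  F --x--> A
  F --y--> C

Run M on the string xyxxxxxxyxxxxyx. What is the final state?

Trace: C -x-> C -y-> C -x-> C -x-> C -x-> C -x-> C -x-> C -x-> C -y-> C -x-> C -x-> C -x-> C -x-> C -y-> C -x-> C

C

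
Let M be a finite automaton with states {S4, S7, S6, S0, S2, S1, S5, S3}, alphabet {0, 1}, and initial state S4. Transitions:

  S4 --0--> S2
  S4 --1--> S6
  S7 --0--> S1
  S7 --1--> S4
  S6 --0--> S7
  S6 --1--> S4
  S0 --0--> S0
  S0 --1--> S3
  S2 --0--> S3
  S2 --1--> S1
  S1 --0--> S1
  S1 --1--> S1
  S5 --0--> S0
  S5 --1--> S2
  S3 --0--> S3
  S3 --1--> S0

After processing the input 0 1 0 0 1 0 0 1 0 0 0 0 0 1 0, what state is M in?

S4 → S2 → S1 → S1 → S1 → S1 → S1 → S1 → S1 → S1 → S1 → S1 → S1 → S1 → S1 → S1

S1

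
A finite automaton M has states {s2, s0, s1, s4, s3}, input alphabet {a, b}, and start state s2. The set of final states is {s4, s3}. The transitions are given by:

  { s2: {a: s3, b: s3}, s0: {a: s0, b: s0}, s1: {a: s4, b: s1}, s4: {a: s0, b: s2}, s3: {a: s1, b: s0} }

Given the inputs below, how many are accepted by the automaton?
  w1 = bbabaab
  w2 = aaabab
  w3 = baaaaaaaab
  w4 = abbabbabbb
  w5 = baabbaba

1

w1:
  start at s2
  read 'b': s2 → s3
  read 'b': s3 → s0
  read 'a': s0 → s0
  read 'b': s0 → s0
  read 'a': s0 → s0
  read 'a': s0 → s0
  read 'b': s0 → s0
  end s0, rejected
w2:
  start at s2
  read 'a': s2 → s3
  read 'a': s3 → s1
  read 'a': s1 → s4
  read 'b': s4 → s2
  read 'a': s2 → s3
  read 'b': s3 → s0
  end s0, rejected
w3:
  start at s2
  read 'b': s2 → s3
  read 'a': s3 → s1
  read 'a': s1 → s4
  read 'a': s4 → s0
  read 'a': s0 → s0
  read 'a': s0 → s0
  read 'a': s0 → s0
  read 'a': s0 → s0
  read 'a': s0 → s0
  read 'b': s0 → s0
  end s0, rejected
w4:
  start at s2
  read 'a': s2 → s3
  read 'b': s3 → s0
  read 'b': s0 → s0
  read 'a': s0 → s0
  read 'b': s0 → s0
  read 'b': s0 → s0
  read 'a': s0 → s0
  read 'b': s0 → s0
  read 'b': s0 → s0
  read 'b': s0 → s0
  end s0, rejected
w5:
  start at s2
  read 'b': s2 → s3
  read 'a': s3 → s1
  read 'a': s1 → s4
  read 'b': s4 → s2
  read 'b': s2 → s3
  read 'a': s3 → s1
  read 'b': s1 → s1
  read 'a': s1 → s4
  end s4, accepted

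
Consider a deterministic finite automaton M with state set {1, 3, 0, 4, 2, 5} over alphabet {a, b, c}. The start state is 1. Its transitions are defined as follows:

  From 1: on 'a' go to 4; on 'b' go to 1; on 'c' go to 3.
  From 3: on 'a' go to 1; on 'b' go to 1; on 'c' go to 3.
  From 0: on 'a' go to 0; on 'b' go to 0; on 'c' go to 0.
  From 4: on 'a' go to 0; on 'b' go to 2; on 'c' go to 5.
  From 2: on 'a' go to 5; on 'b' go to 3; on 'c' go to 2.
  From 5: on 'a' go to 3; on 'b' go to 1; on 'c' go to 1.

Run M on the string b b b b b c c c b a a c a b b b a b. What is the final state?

1 → 1 → 1 → 1 → 1 → 1 → 3 → 3 → 3 → 1 → 4 → 0 → 0 → 0 → 0 → 0 → 0 → 0 → 0

0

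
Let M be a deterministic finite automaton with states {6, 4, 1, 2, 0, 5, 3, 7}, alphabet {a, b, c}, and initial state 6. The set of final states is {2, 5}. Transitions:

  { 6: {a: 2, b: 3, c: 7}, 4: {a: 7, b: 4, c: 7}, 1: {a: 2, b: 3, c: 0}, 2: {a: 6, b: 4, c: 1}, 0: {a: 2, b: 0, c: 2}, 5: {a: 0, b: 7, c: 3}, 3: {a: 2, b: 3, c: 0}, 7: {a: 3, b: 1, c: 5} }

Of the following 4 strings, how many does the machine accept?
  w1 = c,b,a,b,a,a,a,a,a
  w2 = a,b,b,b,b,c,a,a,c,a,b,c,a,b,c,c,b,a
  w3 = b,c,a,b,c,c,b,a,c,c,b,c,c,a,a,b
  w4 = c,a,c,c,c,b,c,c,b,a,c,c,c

1

w1: Trace: 6 -c-> 7 -b-> 1 -a-> 2 -b-> 4 -a-> 7 -a-> 3 -a-> 2 -a-> 6 -a-> 2  → end 2, accepted
w2: Trace: 6 -a-> 2 -b-> 4 -b-> 4 -b-> 4 -b-> 4 -c-> 7 -a-> 3 -a-> 2 -c-> 1 -a-> 2 -b-> 4 -c-> 7 -a-> 3 -b-> 3 -c-> 0 -c-> 2 -b-> 4 -a-> 7  → end 7, rejected
w3: Trace: 6 -b-> 3 -c-> 0 -a-> 2 -b-> 4 -c-> 7 -c-> 5 -b-> 7 -a-> 3 -c-> 0 -c-> 2 -b-> 4 -c-> 7 -c-> 5 -a-> 0 -a-> 2 -b-> 4  → end 4, rejected
w4: Trace: 6 -c-> 7 -a-> 3 -c-> 0 -c-> 2 -c-> 1 -b-> 3 -c-> 0 -c-> 2 -b-> 4 -a-> 7 -c-> 5 -c-> 3 -c-> 0  → end 0, rejected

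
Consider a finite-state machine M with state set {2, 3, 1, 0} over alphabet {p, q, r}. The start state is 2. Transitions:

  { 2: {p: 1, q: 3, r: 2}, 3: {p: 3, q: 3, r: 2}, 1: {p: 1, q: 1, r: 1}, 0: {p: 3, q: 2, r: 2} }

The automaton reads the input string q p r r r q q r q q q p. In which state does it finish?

3

start at 2
read 'q': 2 → 3
read 'p': 3 → 3
read 'r': 3 → 2
read 'r': 2 → 2
read 'r': 2 → 2
read 'q': 2 → 3
read 'q': 3 → 3
read 'r': 3 → 2
read 'q': 2 → 3
read 'q': 3 → 3
read 'q': 3 → 3
read 'p': 3 → 3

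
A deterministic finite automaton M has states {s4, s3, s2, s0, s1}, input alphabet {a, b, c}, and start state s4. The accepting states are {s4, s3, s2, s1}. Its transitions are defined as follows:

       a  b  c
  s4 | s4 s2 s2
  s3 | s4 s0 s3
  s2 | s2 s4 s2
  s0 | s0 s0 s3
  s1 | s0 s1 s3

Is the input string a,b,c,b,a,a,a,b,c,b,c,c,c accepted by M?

Yes

Trace: s4 -a-> s4 -b-> s2 -c-> s2 -b-> s4 -a-> s4 -a-> s4 -a-> s4 -b-> s2 -c-> s2 -b-> s4 -c-> s2 -c-> s2 -c-> s2
End state s2 is accepting.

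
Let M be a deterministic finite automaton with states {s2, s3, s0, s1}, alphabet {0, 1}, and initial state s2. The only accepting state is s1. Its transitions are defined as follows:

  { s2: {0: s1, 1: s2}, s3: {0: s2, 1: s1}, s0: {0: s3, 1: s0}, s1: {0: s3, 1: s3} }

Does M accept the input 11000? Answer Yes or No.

No

start at s2
read '1': s2 → s2
read '1': s2 → s2
read '0': s2 → s1
read '0': s1 → s3
read '0': s3 → s2
End state s2 is not accepting.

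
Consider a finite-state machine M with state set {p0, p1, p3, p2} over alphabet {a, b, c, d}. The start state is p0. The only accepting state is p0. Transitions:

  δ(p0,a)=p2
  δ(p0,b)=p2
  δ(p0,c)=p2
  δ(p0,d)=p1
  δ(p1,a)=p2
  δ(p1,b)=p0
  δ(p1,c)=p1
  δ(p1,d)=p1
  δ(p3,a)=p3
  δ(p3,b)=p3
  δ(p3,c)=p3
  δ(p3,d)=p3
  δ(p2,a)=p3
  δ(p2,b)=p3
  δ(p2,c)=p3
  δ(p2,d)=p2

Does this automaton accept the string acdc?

No

Trace: p0 -a-> p2 -c-> p3 -d-> p3 -c-> p3
End state p3 is not accepting.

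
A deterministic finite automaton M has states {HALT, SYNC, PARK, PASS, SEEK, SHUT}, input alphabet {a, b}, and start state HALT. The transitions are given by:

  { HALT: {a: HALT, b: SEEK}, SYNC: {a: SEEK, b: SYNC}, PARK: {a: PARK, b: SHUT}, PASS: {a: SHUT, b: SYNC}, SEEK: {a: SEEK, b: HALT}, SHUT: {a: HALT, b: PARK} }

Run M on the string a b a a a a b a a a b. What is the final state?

SEEK

HALT → HALT → SEEK → SEEK → SEEK → SEEK → SEEK → HALT → HALT → HALT → HALT → SEEK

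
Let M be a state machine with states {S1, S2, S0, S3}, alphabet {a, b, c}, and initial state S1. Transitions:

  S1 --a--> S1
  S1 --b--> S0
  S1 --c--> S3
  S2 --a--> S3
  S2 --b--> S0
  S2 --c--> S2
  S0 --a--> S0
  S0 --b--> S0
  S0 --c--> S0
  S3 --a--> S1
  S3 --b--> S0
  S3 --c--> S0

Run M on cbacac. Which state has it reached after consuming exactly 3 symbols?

S0

S1 → S3 → S0 → S0
After 3 symbols: S0.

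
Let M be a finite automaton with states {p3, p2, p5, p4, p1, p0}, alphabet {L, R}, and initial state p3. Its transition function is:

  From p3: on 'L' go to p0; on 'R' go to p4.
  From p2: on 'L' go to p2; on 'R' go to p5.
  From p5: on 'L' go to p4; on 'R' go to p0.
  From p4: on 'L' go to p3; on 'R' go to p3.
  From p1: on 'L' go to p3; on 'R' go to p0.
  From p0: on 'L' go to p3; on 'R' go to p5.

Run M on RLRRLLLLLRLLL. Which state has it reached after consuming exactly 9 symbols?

p0

Trace: p3 -R-> p4 -L-> p3 -R-> p4 -R-> p3 -L-> p0 -L-> p3 -L-> p0 -L-> p3 -L-> p0
After 9 symbols: p0.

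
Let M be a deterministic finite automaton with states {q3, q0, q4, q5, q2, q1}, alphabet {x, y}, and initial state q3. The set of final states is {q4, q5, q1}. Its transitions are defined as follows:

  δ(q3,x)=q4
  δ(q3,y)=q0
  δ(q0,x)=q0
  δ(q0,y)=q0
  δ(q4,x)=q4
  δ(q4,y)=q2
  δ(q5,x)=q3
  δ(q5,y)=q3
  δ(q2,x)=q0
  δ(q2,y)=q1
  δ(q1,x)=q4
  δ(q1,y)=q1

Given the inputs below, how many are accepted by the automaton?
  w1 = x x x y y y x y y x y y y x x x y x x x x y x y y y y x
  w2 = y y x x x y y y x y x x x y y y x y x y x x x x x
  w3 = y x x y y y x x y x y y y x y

w1:
  start at q3
  read 'x': q3 → q4
  read 'x': q4 → q4
  read 'x': q4 → q4
  read 'y': q4 → q2
  read 'y': q2 → q1
  read 'y': q1 → q1
  read 'x': q1 → q4
  read 'y': q4 → q2
  read 'y': q2 → q1
  read 'x': q1 → q4
  read 'y': q4 → q2
  read 'y': q2 → q1
  read 'y': q1 → q1
  read 'x': q1 → q4
  read 'x': q4 → q4
  read 'x': q4 → q4
  read 'y': q4 → q2
  read 'x': q2 → q0
  read 'x': q0 → q0
  read 'x': q0 → q0
  read 'x': q0 → q0
  read 'y': q0 → q0
  read 'x': q0 → q0
  read 'y': q0 → q0
  read 'y': q0 → q0
  read 'y': q0 → q0
  read 'y': q0 → q0
  read 'x': q0 → q0
  end q0, rejected
w2:
  start at q3
  read 'y': q3 → q0
  read 'y': q0 → q0
  read 'x': q0 → q0
  read 'x': q0 → q0
  read 'x': q0 → q0
  read 'y': q0 → q0
  read 'y': q0 → q0
  read 'y': q0 → q0
  read 'x': q0 → q0
  read 'y': q0 → q0
  read 'x': q0 → q0
  read 'x': q0 → q0
  read 'x': q0 → q0
  read 'y': q0 → q0
  read 'y': q0 → q0
  read 'y': q0 → q0
  read 'x': q0 → q0
  read 'y': q0 → q0
  read 'x': q0 → q0
  read 'y': q0 → q0
  read 'x': q0 → q0
  read 'x': q0 → q0
  read 'x': q0 → q0
  read 'x': q0 → q0
  read 'x': q0 → q0
  end q0, rejected
w3:
  start at q3
  read 'y': q3 → q0
  read 'x': q0 → q0
  read 'x': q0 → q0
  read 'y': q0 → q0
  read 'y': q0 → q0
  read 'y': q0 → q0
  read 'x': q0 → q0
  read 'x': q0 → q0
  read 'y': q0 → q0
  read 'x': q0 → q0
  read 'y': q0 → q0
  read 'y': q0 → q0
  read 'y': q0 → q0
  read 'x': q0 → q0
  read 'y': q0 → q0
  end q0, rejected

0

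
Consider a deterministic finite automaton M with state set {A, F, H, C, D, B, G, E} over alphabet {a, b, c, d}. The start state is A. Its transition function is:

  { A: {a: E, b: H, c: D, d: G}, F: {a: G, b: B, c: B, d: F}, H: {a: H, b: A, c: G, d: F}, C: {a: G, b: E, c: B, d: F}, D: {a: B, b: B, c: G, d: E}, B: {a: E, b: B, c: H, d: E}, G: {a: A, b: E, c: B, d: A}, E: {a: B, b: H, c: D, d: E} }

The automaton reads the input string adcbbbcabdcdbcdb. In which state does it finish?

H

Trace: A -a-> E -d-> E -c-> D -b-> B -b-> B -b-> B -c-> H -a-> H -b-> A -d-> G -c-> B -d-> E -b-> H -c-> G -d-> A -b-> H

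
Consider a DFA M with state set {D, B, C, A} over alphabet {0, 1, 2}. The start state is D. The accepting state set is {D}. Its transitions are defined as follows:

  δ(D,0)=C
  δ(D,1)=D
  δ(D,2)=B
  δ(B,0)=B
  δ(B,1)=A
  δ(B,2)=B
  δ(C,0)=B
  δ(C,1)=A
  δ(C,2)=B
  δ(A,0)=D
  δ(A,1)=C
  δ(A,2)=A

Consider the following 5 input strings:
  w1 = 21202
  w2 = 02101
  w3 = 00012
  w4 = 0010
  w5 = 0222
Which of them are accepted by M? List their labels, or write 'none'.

w2, w4

w1: Trace: D -2-> B -1-> A -2-> A -0-> D -2-> B  → end B, rejected
w2: Trace: D -0-> C -2-> B -1-> A -0-> D -1-> D  → end D, accepted
w3: Trace: D -0-> C -0-> B -0-> B -1-> A -2-> A  → end A, rejected
w4: Trace: D -0-> C -0-> B -1-> A -0-> D  → end D, accepted
w5: Trace: D -0-> C -2-> B -2-> B -2-> B  → end B, rejected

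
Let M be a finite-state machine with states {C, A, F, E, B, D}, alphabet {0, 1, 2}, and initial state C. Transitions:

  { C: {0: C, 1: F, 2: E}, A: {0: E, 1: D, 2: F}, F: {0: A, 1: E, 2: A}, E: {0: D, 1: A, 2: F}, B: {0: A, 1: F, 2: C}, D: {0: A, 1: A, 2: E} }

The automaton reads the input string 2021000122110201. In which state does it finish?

start at C
read '2': C → E
read '0': E → D
read '2': D → E
read '1': E → A
read '0': A → E
read '0': E → D
read '0': D → A
read '1': A → D
read '2': D → E
read '2': E → F
read '1': F → E
read '1': E → A
read '0': A → E
read '2': E → F
read '0': F → A
read '1': A → D

D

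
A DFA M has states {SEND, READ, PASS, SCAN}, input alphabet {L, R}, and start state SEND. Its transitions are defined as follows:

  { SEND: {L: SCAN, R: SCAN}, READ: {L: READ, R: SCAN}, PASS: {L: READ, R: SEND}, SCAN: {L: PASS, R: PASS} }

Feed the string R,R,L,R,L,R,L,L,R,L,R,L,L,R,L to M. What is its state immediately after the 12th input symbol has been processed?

READ

start at SEND
read 'R': SEND → SCAN
read 'R': SCAN → PASS
read 'L': PASS → READ
read 'R': READ → SCAN
read 'L': SCAN → PASS
read 'R': PASS → SEND
read 'L': SEND → SCAN
read 'L': SCAN → PASS
read 'R': PASS → SEND
read 'L': SEND → SCAN
read 'R': SCAN → PASS
read 'L': PASS → READ
After 12 symbols: READ.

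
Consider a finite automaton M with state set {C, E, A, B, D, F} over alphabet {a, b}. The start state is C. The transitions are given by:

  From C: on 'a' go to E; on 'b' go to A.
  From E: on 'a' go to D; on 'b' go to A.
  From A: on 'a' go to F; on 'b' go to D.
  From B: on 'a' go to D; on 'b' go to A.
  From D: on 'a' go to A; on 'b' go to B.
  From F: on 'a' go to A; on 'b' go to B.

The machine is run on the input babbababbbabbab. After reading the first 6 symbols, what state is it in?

Trace: C -b-> A -a-> F -b-> B -b-> A -a-> F -b-> B
After 6 symbols: B.

B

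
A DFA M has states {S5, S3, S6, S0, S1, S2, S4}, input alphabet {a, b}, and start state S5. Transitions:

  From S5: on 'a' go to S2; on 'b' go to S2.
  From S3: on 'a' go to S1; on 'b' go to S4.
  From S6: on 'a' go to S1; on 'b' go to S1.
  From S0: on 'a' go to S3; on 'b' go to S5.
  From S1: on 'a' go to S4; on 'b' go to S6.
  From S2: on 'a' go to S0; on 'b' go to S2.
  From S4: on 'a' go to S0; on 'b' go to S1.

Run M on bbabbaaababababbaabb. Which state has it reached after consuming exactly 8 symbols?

S1

S5 → S2 → S2 → S0 → S5 → S2 → S0 → S3 → S1
After 8 symbols: S1.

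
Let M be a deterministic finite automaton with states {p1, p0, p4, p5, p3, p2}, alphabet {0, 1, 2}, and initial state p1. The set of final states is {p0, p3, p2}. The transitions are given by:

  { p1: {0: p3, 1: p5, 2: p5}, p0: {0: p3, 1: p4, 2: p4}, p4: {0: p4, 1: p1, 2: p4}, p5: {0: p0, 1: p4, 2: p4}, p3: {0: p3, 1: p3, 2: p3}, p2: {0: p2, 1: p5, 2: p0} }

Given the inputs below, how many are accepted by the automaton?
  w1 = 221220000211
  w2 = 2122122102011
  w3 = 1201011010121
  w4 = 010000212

w1: p1 → p5 → p4 → p1 → p5 → p4 → p4 → p4 → p4 → p4 → p4 → p1 → p5  → end p5, rejected
w2: p1 → p5 → p4 → p4 → p4 → p1 → p5 → p4 → p1 → p3 → p3 → p3 → p3 → p3  → end p3, accepted
w3: p1 → p5 → p4 → p4 → p1 → p3 → p3 → p3 → p3 → p3 → p3 → p3 → p3 → p3  → end p3, accepted
w4: p1 → p3 → p3 → p3 → p3 → p3 → p3 → p3 → p3 → p3  → end p3, accepted

3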